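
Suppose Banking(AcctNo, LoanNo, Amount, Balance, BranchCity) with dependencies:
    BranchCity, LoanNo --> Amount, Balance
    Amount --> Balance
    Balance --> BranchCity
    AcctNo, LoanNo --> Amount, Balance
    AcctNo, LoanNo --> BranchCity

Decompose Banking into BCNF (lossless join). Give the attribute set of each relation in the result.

Candidate key of the original relation: {AcctNo, LoanNo}.
{AcctNo, Amount, Balance, BranchCity, LoanNo}: {BranchCity, LoanNo} determines {Amount, Balance, BranchCity, LoanNo} here but is not a superkey — split on BranchCity, LoanNo --> Amount, Balance, giving {Amount, Balance, BranchCity, LoanNo} and {AcctNo, BranchCity, LoanNo}.
{Amount, Balance, BranchCity, LoanNo}: {Amount} determines {Amount, Balance, BranchCity} here but is not a superkey — split on Amount --> Balance, BranchCity, giving {Amount, Balance, BranchCity} and {Amount, LoanNo}.
{Amount, Balance, BranchCity}: {Balance} determines {Balance, BranchCity} here but is not a superkey — split on Balance --> BranchCity, giving {Balance, BranchCity} and {Amount, Balance}.
{Balance, BranchCity}: every determinant is a superkey — BCNF.
{Amount, Balance}: every determinant is a superkey — BCNF.
{Amount, LoanNo}: every determinant is a superkey — BCNF.
{AcctNo, BranchCity, LoanNo}: every determinant is a superkey — BCNF.

{AcctNo, BranchCity, LoanNo}; {Amount, Balance}; {Amount, LoanNo}; {Balance, BranchCity}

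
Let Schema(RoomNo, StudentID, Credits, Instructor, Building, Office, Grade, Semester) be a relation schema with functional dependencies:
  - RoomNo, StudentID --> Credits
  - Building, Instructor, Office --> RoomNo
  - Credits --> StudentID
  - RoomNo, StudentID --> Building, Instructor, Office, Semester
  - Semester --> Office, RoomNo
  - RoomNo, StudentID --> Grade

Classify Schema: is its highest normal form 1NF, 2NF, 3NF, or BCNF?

3NF

Candidate keys: {Building, Credits, Instructor, Office}, {Building, Instructor, Office, StudentID}, {Credits, RoomNo}, {Credits, Semester}, {RoomNo, StudentID}, {Semester, StudentID}. Prime attributes: {Building, Credits, Instructor, Office, RoomNo, Semester, StudentID}.
For Building, Instructor, Office --> RoomNo we have {Building, Instructor, Office}⁺ = {Building, Instructor, Office, RoomNo}; {Building, Instructor, Office} is not a superkey, so BCNF fails.
But every attribute on its right side ({RoomNo}) is prime, and the same holds for every other non-superkey FD, so 3NF still holds.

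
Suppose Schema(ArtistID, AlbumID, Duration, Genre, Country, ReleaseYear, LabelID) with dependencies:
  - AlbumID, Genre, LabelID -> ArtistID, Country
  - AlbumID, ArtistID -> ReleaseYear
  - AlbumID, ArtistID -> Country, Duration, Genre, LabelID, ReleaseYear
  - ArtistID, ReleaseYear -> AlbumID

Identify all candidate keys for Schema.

{AlbumID, ArtistID}⁺ = {AlbumID, ArtistID, Country, Duration, Genre, LabelID, ReleaseYear}, which is every attribute, so {AlbumID, ArtistID} is a candidate key.
{ArtistID, ReleaseYear}⁺ = {AlbumID, ArtistID, Country, Duration, Genre, LabelID, ReleaseYear}, which is every attribute, so {ArtistID, ReleaseYear} is a candidate key.
{AlbumID, Genre, LabelID}⁺ = {AlbumID, ArtistID, Country, Duration, Genre, LabelID, ReleaseYear}, which is every attribute, so {AlbumID, Genre, LabelID} is a candidate key.
These are minimal and exhaustive — every other superkey contains one of them.

{AlbumID, ArtistID}, {AlbumID, Genre, LabelID}, {ArtistID, ReleaseYear}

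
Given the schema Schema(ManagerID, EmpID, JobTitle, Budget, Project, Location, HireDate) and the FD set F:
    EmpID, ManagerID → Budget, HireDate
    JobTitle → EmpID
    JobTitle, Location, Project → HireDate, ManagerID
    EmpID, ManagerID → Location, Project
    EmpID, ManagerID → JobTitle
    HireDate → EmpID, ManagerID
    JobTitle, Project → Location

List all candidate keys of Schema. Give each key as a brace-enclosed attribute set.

{HireDate} is a candidate key since {HireDate}⁺ = {Budget, EmpID, HireDate, JobTitle, Location, ManagerID, Project} covers every attribute.
{EmpID, ManagerID} is a candidate key since {EmpID, ManagerID}⁺ = {Budget, EmpID, HireDate, JobTitle, Location, ManagerID, Project} covers every attribute.
{JobTitle, ManagerID} is a candidate key since {JobTitle, ManagerID}⁺ = {Budget, EmpID, HireDate, JobTitle, Location, ManagerID, Project} covers every attribute.
{JobTitle, Project} is a candidate key since {JobTitle, Project}⁺ = {Budget, EmpID, HireDate, JobTitle, Location, ManagerID, Project} covers every attribute.
These are minimal and exhaustive — every other superkey contains one of them.

{EmpID, ManagerID}, {HireDate}, {JobTitle, ManagerID}, {JobTitle, Project}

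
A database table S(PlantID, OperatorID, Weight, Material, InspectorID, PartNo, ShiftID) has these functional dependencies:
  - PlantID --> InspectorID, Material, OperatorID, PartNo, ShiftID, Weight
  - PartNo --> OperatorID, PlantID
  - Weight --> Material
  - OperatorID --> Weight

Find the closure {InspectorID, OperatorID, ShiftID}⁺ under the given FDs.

{InspectorID, Material, OperatorID, ShiftID, Weight}

Start with {InspectorID, OperatorID, ShiftID}.
OperatorID --> Weight applies; add {Weight} → now {InspectorID, OperatorID, ShiftID, Weight}.
Weight --> Material applies; add {Material} → now {InspectorID, Material, OperatorID, ShiftID, Weight}.
No further FD applies.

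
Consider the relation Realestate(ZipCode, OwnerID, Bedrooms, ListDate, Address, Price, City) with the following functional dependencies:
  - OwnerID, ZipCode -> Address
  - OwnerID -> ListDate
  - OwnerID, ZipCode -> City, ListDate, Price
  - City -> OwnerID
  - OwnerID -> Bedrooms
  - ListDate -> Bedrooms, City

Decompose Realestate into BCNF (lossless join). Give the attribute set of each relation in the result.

{Address, OwnerID, Price, ZipCode}; {Bedrooms, City, ListDate, OwnerID}

Candidate keys of the original relation: {City, ZipCode}, {ListDate, ZipCode}, {OwnerID, ZipCode}.
In {Address, Bedrooms, City, ListDate, OwnerID, Price, ZipCode}, {OwnerID} is not a superkey ({OwnerID}⁺ restricted to this set is {Bedrooms, City, ListDate, OwnerID}), so split on OwnerID -> Bedrooms, City, ListDate into {Bedrooms, City, ListDate, OwnerID} and {Address, OwnerID, Price, ZipCode}.
{Bedrooms, City, ListDate, OwnerID} has no BCNF violation.
{Address, OwnerID, Price, ZipCode} has no BCNF violation.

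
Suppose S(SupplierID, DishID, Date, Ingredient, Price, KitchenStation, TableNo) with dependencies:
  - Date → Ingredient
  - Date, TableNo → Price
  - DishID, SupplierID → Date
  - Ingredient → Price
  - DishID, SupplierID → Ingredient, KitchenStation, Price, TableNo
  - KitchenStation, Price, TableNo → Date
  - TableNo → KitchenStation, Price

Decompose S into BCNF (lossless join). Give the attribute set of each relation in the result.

{Date, Ingredient}; {Date, KitchenStation, TableNo}; {DishID, SupplierID, TableNo}; {Ingredient, Price}

Candidate key of the original relation: {DishID, SupplierID}.
In {Date, DishID, Ingredient, KitchenStation, Price, SupplierID, TableNo}, {Date} is not a superkey ({Date}⁺ restricted to this set is {Date, Ingredient, Price}), so split on Date → Ingredient, Price into {Date, Ingredient, Price} and {Date, DishID, KitchenStation, SupplierID, TableNo}.
In {Date, Ingredient, Price}, {Ingredient} is not a superkey ({Ingredient}⁺ restricted to this set is {Ingredient, Price}), so split on Ingredient → Price into {Ingredient, Price} and {Date, Ingredient}.
{Ingredient, Price} is in BCNF.
{Date, Ingredient} is in BCNF.
In {Date, DishID, KitchenStation, SupplierID, TableNo}, {Date, TableNo} is not a superkey ({Date, TableNo}⁺ restricted to this set is {Date, KitchenStation, TableNo}), so split on Date, TableNo → KitchenStation into {Date, KitchenStation, TableNo} and {Date, DishID, SupplierID, TableNo}.
{Date, KitchenStation, TableNo} is in BCNF.
In {Date, DishID, SupplierID, TableNo}, {TableNo} is not a superkey ({TableNo}⁺ restricted to this set is {Date, TableNo}), so split on TableNo → Date into {Date, TableNo} and {DishID, SupplierID, TableNo}.
{Date, TableNo} is in BCNF.
{DishID, SupplierID, TableNo} is in BCNF.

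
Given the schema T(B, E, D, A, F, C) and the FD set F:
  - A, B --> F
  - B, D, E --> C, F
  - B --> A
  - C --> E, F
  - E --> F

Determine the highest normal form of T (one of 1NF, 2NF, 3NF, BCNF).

1NF

Candidate keys: {B, C, D}, {B, D, E}. Prime attributes: {B, C, D, E}.
A, B --> F breaks BCNF: {A, B}⁺ = {A, B, F}, so {A, B} is not a superkey.
Because {F} is non-prime and the left side of A, B --> F is not a superkey, the relation is not in 3NF.
The proper key subset {B} of {B, C, D} determines non-prime {A, F}, so the relation is not even in 2NF.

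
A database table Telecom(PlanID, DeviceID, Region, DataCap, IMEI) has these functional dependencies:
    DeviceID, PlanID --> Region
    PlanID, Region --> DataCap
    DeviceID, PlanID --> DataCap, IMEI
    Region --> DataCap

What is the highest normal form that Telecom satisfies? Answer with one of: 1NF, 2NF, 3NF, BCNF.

2NF

Candidate key: {DeviceID, PlanID}. Prime attributes: {DeviceID, PlanID}.
PlanID, Region --> DataCap: {PlanID, Region}⁺ = {DataCap, PlanID, Region}, which is not all of the attributes, so the left side is not a superkey — BCNF is violated.
PlanID, Region --> DataCap has non-prime {DataCap} on the right and a non-superkey on the left, so 3NF fails.
Checking every proper subset of each key, none determines a non-prime attribute — 2NF is satisfied.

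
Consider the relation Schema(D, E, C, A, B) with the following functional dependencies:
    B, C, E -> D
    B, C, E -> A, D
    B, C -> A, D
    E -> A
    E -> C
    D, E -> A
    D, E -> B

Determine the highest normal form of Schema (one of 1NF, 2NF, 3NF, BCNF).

Candidate keys: {B, E}, {D, E}. Prime attributes: {B, D, E}.
B, C -> A, D: {B, C}⁺ = {A, B, C, D}, which is not all of the attributes, so the left side is not a superkey — BCNF is violated.
B, C -> A, D determines the non-prime attribute {A} from a non-superkey — 3NF is violated.
The proper key subset {E} of {B, E} determines non-prime {A, C}, so the relation is not even in 2NF.

1NF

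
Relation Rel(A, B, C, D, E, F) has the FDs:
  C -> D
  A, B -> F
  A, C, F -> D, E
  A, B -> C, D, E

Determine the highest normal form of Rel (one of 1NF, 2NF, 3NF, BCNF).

2NF

Candidate key: {A, B}. Prime attributes: {A, B}.
C -> D: {C}⁺ = {C, D}, which is not all of the attributes, so the left side is not a superkey — BCNF is violated.
C -> D determines the non-prime attribute {D} from a non-superkey — 3NF is violated.
No non-prime attribute depends on a proper subset of any candidate key, so 2NF holds.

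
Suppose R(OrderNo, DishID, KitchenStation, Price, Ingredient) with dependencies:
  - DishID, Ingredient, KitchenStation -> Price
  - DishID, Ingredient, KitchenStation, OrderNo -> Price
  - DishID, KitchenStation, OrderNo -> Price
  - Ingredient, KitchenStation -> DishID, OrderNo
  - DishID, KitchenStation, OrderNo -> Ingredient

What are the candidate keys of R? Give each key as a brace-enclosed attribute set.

{DishID, KitchenStation, OrderNo}, {Ingredient, KitchenStation}

Attributes never on any right-hand side: {KitchenStation} — every candidate key must contain it.
{Ingredient, KitchenStation}⁺ = {DishID, Ingredient, KitchenStation, OrderNo, Price}, which is every attribute, so {Ingredient, KitchenStation} is a candidate key.
{DishID, KitchenStation, OrderNo}⁺ = {DishID, Ingredient, KitchenStation, OrderNo, Price}, which is every attribute, so {DishID, KitchenStation, OrderNo} is a candidate key.
These are minimal and exhaustive — every other superkey contains one of them.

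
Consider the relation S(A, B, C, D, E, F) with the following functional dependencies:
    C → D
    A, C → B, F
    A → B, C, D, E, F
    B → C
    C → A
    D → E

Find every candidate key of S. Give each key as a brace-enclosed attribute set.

{A}, {B}, {C}

{A}⁺ = {A, B, C, D, E, F}, which is every attribute, so {A} is a candidate key.
{B}⁺ = {A, B, C, D, E, F}, which is every attribute, so {B} is a candidate key.
{C}⁺ = {A, B, C, D, E, F}, which is every attribute, so {C} is a candidate key.
No proper subset of any of these is a key, and no other minimal superkey exists.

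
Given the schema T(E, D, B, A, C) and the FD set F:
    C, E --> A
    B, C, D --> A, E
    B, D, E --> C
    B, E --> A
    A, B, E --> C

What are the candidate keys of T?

{B, C, D}, {B, D, E}

No FD produces {B, D}, so they must be in every candidate key.
{B, C, D}⁺ = {A, B, C, D, E} — all of the relation — so {B, C, D} is a candidate key.
{B, D, E}⁺ = {A, B, C, D, E} — all of the relation — so {B, D, E} is a candidate key.
No proper subset of any of these is a key, and no other minimal superkey exists.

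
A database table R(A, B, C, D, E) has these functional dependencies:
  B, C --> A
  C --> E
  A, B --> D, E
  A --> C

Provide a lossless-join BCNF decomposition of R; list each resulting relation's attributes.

Candidate keys of the original relation: {A, B}, {B, C}.
Within {A, B, C, D, E}: {C}⁺ ∩ {A, B, C, D, E} = {C, E}, not the whole set, so C --> E violates BCNF; decompose into {C, E} and {A, B, C, D}.
{C, E} is in BCNF.
Within {A, B, C, D}: {A}⁺ ∩ {A, B, C, D} = {A, C}, not the whole set, so A --> C violates BCNF; decompose into {A, C} and {A, B, D}.
{A, C} is in BCNF.
{A, B, D} is in BCNF.

{A, B, D}; {A, C}; {C, E}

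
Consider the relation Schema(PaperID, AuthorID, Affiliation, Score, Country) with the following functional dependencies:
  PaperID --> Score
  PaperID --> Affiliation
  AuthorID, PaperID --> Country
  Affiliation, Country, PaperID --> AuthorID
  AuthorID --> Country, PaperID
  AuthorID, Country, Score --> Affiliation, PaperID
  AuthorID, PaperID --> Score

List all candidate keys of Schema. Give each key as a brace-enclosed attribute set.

Closure of {AuthorID} is {Affiliation, AuthorID, Country, PaperID, Score}, the whole schema; {AuthorID} is a candidate key.
Closure of {Country, PaperID} is {Affiliation, AuthorID, Country, PaperID, Score}, the whole schema; {Country, PaperID} is a candidate key.
These are minimal and exhaustive — every other superkey contains one of them.

{AuthorID}, {Country, PaperID}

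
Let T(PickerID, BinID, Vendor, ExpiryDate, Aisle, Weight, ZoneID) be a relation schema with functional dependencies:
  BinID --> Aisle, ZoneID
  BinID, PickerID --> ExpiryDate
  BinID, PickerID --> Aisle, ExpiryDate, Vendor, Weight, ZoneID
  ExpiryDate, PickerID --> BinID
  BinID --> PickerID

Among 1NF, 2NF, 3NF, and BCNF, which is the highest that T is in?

BCNF

Candidate keys: {BinID}, {ExpiryDate, PickerID}. Prime attributes: {BinID, ExpiryDate, PickerID}.
Each dependency's left side is a superkey — BCNF holds.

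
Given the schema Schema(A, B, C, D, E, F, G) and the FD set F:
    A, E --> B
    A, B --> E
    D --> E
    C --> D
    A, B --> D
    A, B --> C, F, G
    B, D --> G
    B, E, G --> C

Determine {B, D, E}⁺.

Start with {B, D, E}.
B, D --> G applies; add {G} → now {B, D, E, G}.
B, E, G --> C applies; add {C} → now {B, C, D, E, G}.
No further FD applies.

{B, C, D, E, G}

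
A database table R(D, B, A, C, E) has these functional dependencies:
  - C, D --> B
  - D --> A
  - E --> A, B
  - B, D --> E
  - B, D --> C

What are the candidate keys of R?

Attributes never on any right-hand side: {D} — every candidate key must contain it.
{B, D} is a candidate key since {B, D}⁺ = {A, B, C, D, E} covers every attribute.
{C, D} is a candidate key since {C, D}⁺ = {A, B, C, D, E} covers every attribute.
{D, E} is a candidate key since {D, E}⁺ = {A, B, C, D, E} covers every attribute.
Any other superkey properly contains one of these, so there are no further candidate keys.

{B, D}, {C, D}, {D, E}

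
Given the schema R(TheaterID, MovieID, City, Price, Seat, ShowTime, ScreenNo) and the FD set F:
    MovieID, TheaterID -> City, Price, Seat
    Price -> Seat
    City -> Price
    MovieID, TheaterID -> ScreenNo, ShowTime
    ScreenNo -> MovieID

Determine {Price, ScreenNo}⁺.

{MovieID, Price, ScreenNo, Seat}

Start with {Price, ScreenNo}.
Price -> Seat applies; add {Seat} → now {Price, ScreenNo, Seat}.
ScreenNo -> MovieID applies; add {MovieID} → now {MovieID, Price, ScreenNo, Seat}.
No further FD applies.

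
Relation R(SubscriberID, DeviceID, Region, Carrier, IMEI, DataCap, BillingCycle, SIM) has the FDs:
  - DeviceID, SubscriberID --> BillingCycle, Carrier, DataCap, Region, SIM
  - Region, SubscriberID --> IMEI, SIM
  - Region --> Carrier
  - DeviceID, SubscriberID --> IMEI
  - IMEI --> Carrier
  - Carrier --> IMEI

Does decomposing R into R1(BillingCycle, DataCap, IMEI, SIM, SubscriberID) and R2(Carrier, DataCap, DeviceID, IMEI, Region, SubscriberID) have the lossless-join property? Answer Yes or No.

No

Common attributes: {DataCap, IMEI, SubscriberID}; their closure is {Carrier, DataCap, IMEI, SubscriberID}.
Neither R1 nor R2 is contained in that closure, so the decomposition is lossy.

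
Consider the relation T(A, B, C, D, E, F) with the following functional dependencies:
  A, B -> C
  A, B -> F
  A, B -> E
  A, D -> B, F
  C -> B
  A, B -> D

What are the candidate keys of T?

{A, B}, {A, C}, {A, D}

No FD produces {A}, so it must be in every candidate key.
{A, B}⁺ = {A, B, C, D, E, F}, which is every attribute, so {A, B} is a candidate key.
{A, C}⁺ = {A, B, C, D, E, F}, which is every attribute, so {A, C} is a candidate key.
{A, D}⁺ = {A, B, C, D, E, F}, which is every attribute, so {A, D} is a candidate key.
These are minimal and exhaustive — every other superkey contains one of them.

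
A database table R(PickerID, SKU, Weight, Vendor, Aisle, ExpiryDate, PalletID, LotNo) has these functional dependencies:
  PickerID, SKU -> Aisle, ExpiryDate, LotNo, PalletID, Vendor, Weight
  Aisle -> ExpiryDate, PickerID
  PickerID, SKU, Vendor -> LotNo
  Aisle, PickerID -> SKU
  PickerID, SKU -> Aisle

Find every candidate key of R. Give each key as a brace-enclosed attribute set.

{Aisle} is a candidate key since {Aisle}⁺ = {Aisle, ExpiryDate, LotNo, PalletID, PickerID, SKU, Vendor, Weight} covers every attribute.
{PickerID, SKU} is a candidate key since {PickerID, SKU}⁺ = {Aisle, ExpiryDate, LotNo, PalletID, PickerID, SKU, Vendor, Weight} covers every attribute.
Any other superkey properly contains one of these, so there are no further candidate keys.

{Aisle}, {PickerID, SKU}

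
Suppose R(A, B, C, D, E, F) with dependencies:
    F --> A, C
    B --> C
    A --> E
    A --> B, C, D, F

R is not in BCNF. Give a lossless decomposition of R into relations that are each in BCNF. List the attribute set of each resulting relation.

Candidate keys of the original relation: {A}, {F}.
{A, B, C, D, E, F}: {B} determines {B, C} here but is not a superkey — split on B --> C, giving {B, C} and {A, B, D, E, F}.
{B, C} is in BCNF.
{A, B, D, E, F} is in BCNF.

{A, B, D, E, F}; {B, C}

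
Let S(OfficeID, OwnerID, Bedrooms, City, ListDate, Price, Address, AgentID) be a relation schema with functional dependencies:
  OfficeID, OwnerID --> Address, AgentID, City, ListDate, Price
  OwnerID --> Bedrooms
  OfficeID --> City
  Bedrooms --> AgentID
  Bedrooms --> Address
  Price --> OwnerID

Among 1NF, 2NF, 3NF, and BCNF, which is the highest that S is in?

Candidate keys: {OfficeID, OwnerID}, {OfficeID, Price}. Prime attributes: {OfficeID, OwnerID, Price}.
OwnerID --> Bedrooms breaks BCNF: {OwnerID}⁺ = {Address, AgentID, Bedrooms, OwnerID}, so {OwnerID} is not a superkey.
OwnerID --> Bedrooms has non-prime {Bedrooms} on the right and a non-superkey on the left, so 3NF fails.
Since {OfficeID} ⊂ {OfficeID, OwnerID} and {OfficeID}⁺ ⊇ {City} with {City} non-prime, there is a partial dependency; 2NF fails.

1NF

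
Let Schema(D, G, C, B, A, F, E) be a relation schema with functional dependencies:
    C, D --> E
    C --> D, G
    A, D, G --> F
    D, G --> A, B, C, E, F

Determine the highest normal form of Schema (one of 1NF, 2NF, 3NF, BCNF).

Candidate keys: {C}, {D, G}. Prime attributes: {C, D, G}.
Each dependency's left side is a superkey — BCNF holds.

BCNF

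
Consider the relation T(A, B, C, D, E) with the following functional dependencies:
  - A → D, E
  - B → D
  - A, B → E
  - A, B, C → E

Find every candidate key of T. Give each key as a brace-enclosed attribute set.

{A, B, C}

{A, B, C} never appear on the right of any FD, so every key must include all of them.
Closure of {A, B, C} is {A, B, C, D, E}, the whole schema; {A, B, C} is a candidate key.
Every other attribute set either contains this one or has a smaller closure.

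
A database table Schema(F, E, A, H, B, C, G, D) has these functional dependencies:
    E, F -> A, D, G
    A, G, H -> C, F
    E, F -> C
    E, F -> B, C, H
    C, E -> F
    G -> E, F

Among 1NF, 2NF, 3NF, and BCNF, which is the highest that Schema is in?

Candidate keys: {C, E}, {E, F}, {G}. Prime attributes: {C, E, F, G}.
Each dependency's left side is a superkey — BCNF holds.

BCNF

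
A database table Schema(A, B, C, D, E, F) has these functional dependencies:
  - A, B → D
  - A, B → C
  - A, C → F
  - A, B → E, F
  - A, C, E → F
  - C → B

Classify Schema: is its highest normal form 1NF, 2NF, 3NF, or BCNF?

3NF

Candidate keys: {A, B}, {A, C}. Prime attributes: {A, B, C}.
For C → B we have {C}⁺ = {B, C}; {C} is not a superkey, so BCNF fails.
Its right-hand attributes {B} are all prime, as are those of every other non-superkey FD — the relation is in 3NF.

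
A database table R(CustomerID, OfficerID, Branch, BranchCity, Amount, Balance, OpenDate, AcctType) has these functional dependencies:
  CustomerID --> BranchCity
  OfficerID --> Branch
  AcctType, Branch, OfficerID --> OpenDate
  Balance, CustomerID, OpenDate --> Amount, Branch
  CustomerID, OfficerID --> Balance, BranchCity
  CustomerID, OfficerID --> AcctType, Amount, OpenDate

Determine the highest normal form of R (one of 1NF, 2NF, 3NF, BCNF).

1NF

Candidate key: {CustomerID, OfficerID}. Prime attributes: {CustomerID, OfficerID}.
For CustomerID --> BranchCity we have {CustomerID}⁺ = {BranchCity, CustomerID}; {CustomerID} is not a superkey, so BCNF fails.
CustomerID --> BranchCity has non-prime {BranchCity} on the right and a non-superkey on the left, so 3NF fails.
Since {CustomerID} ⊂ {CustomerID, OfficerID} and {CustomerID}⁺ ⊇ {BranchCity} with {BranchCity} non-prime, there is a partial dependency; 2NF fails.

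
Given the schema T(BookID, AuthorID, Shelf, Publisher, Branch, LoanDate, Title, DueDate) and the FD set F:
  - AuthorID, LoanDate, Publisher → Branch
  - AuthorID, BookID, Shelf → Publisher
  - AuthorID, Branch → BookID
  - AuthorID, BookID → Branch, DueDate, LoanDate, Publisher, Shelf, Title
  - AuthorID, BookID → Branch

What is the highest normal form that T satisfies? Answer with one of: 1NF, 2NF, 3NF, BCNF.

BCNF

Candidate keys: {AuthorID, BookID}, {AuthorID, Branch}, {AuthorID, LoanDate, Publisher}. Prime attributes: {AuthorID, BookID, Branch, LoanDate, Publisher}.
The left-hand side of every FD is a superkey, so BCNF is satisfied.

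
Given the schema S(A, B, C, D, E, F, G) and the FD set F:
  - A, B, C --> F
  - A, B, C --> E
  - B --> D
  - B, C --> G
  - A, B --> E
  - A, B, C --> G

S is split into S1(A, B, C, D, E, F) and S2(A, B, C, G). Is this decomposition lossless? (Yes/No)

Yes

The shared attributes are {A, B, C} and {A, B, C}⁺ = {A, B, C, D, E, F, G}.
S1 is contained in that closure, so S1 ∩ S2 --> S1 holds and the join is lossless.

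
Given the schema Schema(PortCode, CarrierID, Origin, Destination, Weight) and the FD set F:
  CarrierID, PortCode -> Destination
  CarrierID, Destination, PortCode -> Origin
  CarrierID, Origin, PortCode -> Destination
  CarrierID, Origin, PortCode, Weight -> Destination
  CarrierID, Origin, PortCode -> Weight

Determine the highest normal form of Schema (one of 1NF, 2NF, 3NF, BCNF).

Candidate key: {CarrierID, PortCode}. Prime attributes: {CarrierID, PortCode}.
The left-hand side of every FD is a superkey, so BCNF is satisfied.

BCNF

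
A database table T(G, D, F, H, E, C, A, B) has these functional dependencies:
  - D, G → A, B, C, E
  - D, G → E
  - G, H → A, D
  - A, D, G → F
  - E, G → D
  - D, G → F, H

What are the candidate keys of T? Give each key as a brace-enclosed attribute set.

{G} never appears on the right of any FD, so every key must include it.
{D, G}⁺ = {A, B, C, D, E, F, G, H} — all of the relation — so {D, G} is a candidate key.
{E, G}⁺ = {A, B, C, D, E, F, G, H} — all of the relation — so {E, G} is a candidate key.
{G, H}⁺ = {A, B, C, D, E, F, G, H} — all of the relation — so {G, H} is a candidate key.
Any other superkey properly contains one of these, so there are no further candidate keys.

{D, G}, {E, G}, {G, H}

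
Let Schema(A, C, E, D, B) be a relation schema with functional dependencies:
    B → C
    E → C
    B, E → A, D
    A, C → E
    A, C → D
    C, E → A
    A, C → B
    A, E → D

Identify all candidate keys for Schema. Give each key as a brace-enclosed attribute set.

{A, B}, {A, C}, {E}

Closure of {E} is {A, B, C, D, E}, the whole schema; {E} is a candidate key.
Closure of {A, B} is {A, B, C, D, E}, the whole schema; {A, B} is a candidate key.
Closure of {A, C} is {A, B, C, D, E}, the whole schema; {A, C} is a candidate key.
These are minimal and exhaustive — every other superkey contains one of them.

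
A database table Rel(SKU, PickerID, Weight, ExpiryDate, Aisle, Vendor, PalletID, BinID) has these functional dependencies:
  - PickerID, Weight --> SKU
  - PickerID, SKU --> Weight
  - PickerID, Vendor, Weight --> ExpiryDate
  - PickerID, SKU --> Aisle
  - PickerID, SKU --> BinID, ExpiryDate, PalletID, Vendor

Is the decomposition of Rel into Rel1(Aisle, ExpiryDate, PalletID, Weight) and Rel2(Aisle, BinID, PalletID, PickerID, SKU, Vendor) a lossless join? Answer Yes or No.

Common attributes: {Aisle, PalletID}; their closure is {Aisle, PalletID}.
Rel1 ⊄ {Aisle, PalletID} and Rel2 ⊄ {Aisle, PalletID}, so the split is lossy.

No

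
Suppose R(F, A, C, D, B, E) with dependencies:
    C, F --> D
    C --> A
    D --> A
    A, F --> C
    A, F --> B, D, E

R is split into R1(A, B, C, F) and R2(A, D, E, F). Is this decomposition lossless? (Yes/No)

Yes

The shared attributes are {A, F} and {A, F}⁺ = {A, B, C, D, E, F}.
R1 is contained in that closure, so R1 ∩ R2 --> R1 holds and the join is lossless.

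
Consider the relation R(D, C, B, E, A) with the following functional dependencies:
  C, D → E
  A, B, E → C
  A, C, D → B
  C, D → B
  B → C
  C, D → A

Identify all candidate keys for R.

{B, D}, {C, D}

No FD produces {D}, so it must be in every candidate key.
Closure of {B, D} is {A, B, C, D, E}, the whole schema; {B, D} is a candidate key.
Closure of {C, D} is {A, B, C, D, E}, the whole schema; {C, D} is a candidate key.
Any other superkey properly contains one of these, so there are no further candidate keys.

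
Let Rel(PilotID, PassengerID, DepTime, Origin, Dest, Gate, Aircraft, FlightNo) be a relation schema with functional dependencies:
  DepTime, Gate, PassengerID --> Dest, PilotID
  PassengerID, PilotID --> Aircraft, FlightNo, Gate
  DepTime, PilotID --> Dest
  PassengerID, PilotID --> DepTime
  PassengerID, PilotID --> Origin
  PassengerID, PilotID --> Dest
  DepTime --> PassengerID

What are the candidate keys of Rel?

{DepTime, Gate}⁺ = {Aircraft, DepTime, Dest, FlightNo, Gate, Origin, PassengerID, PilotID} — all of the relation — so {DepTime, Gate} is a candidate key.
{DepTime, PilotID}⁺ = {Aircraft, DepTime, Dest, FlightNo, Gate, Origin, PassengerID, PilotID} — all of the relation — so {DepTime, PilotID} is a candidate key.
{PassengerID, PilotID}⁺ = {Aircraft, DepTime, Dest, FlightNo, Gate, Origin, PassengerID, PilotID} — all of the relation — so {PassengerID, PilotID} is a candidate key.
These are minimal and exhaustive — every other superkey contains one of them.

{DepTime, Gate}, {DepTime, PilotID}, {PassengerID, PilotID}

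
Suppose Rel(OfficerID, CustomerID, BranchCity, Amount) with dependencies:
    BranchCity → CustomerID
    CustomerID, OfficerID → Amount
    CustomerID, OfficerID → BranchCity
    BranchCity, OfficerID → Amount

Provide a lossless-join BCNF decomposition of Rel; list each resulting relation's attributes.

Candidate keys of the original relation: {BranchCity, OfficerID}, {CustomerID, OfficerID}.
Within {Amount, BranchCity, CustomerID, OfficerID}: {BranchCity}⁺ ∩ {Amount, BranchCity, CustomerID, OfficerID} = {BranchCity, CustomerID}, not the whole set, so BranchCity → CustomerID violates BCNF; decompose into {BranchCity, CustomerID} and {Amount, BranchCity, OfficerID}.
{BranchCity, CustomerID} has no BCNF violation.
{Amount, BranchCity, OfficerID} has no BCNF violation.

{Amount, BranchCity, OfficerID}; {BranchCity, CustomerID}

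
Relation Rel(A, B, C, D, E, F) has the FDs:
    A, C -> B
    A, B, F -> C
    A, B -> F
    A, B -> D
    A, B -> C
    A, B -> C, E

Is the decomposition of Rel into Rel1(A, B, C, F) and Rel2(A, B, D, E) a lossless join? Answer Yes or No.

Common attributes: {A, B}; their closure is {A, B, C, D, E, F}.
Since Rel1 ⊆ {A, B, C, D, E, F}, the intersection is a superkey of Rel1; the decomposition is lossless.

Yes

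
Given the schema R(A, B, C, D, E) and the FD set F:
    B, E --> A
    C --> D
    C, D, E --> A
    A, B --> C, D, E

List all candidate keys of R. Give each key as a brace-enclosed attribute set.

{A, B}, {B, E}

{B} never appears on the right of any FD, so every key must include it.
{A, B}⁺ = {A, B, C, D, E} — all of the relation — so {A, B} is a candidate key.
{B, E}⁺ = {A, B, C, D, E} — all of the relation — so {B, E} is a candidate key.
These are minimal and exhaustive — every other superkey contains one of them.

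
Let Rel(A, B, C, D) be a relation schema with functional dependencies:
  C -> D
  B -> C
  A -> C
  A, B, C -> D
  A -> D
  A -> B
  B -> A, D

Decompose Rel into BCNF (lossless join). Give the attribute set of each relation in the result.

Candidate keys of the original relation: {A}, {B}.
{A, B, C, D}: {C} determines {C, D} here but is not a superkey — split on C -> D, giving {C, D} and {A, B, C}.
{C, D} is in BCNF.
{A, B, C} is in BCNF.

{A, B, C}; {C, D}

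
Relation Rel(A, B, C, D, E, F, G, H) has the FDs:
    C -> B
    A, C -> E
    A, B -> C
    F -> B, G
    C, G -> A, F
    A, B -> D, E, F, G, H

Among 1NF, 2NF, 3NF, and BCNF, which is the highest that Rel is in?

Candidate keys: {A, B}, {A, C}, {A, F}, {C, F}, {C, G}. Prime attributes: {A, B, C, F, G}.
C -> B: {C}⁺ = {B, C}, which is not all of the attributes, so the left side is not a superkey — BCNF is violated.
Its right-hand attributes {B} are all prime, as are those of every other non-superkey FD — the relation is in 3NF.

3NF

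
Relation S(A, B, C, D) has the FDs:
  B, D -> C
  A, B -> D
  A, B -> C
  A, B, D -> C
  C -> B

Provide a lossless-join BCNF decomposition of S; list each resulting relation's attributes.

Candidate keys of the original relation: {A, B}, {A, C}.
Within {A, B, C, D}: {B, D}⁺ ∩ {A, B, C, D} = {B, C, D}, not the whole set, so B, D -> C violates BCNF; decompose into {B, C, D} and {A, B, D}.
Within {B, C, D}: {C}⁺ ∩ {B, C, D} = {B, C}, not the whole set, so C -> B violates BCNF; decompose into {B, C} and {C, D}.
{B, C} is in BCNF.
{C, D} is in BCNF.
{A, B, D} is in BCNF.

{A, B, D}; {B, C}; {C, D}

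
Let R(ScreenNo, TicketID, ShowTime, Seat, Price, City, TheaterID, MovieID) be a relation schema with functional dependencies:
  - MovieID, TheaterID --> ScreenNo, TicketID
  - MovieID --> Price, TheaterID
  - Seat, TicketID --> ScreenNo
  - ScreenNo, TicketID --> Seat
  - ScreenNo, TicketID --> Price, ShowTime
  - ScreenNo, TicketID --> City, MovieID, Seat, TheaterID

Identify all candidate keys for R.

{MovieID}, {ScreenNo, TicketID}, {Seat, TicketID}

Closure of {MovieID} is {City, MovieID, Price, ScreenNo, Seat, ShowTime, TheaterID, TicketID}, the whole schema; {MovieID} is a candidate key.
Closure of {ScreenNo, TicketID} is {City, MovieID, Price, ScreenNo, Seat, ShowTime, TheaterID, TicketID}, the whole schema; {ScreenNo, TicketID} is a candidate key.
Closure of {Seat, TicketID} is {City, MovieID, Price, ScreenNo, Seat, ShowTime, TheaterID, TicketID}, the whole schema; {Seat, TicketID} is a candidate key.
Any other superkey properly contains one of these, so there are no further candidate keys.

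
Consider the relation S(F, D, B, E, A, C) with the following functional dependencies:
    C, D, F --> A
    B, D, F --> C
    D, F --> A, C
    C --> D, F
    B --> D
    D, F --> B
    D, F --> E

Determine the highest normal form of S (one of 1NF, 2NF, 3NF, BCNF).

3NF

Candidate keys: {B, F}, {C}, {D, F}. Prime attributes: {B, C, D, F}.
B --> D breaks BCNF: {B}⁺ = {B, D}, so {B} is not a superkey.
But every attribute on its right side ({D}) is prime, and the same holds for every other non-superkey FD, so 3NF still holds.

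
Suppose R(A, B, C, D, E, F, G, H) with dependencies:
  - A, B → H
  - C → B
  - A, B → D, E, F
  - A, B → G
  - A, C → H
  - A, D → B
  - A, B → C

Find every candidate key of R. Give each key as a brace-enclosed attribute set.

{A, B}, {A, C}, {A, D}

Attributes never on any right-hand side: {A} — every candidate key must contain it.
Closure of {A, B} is {A, B, C, D, E, F, G, H}, the whole schema; {A, B} is a candidate key.
Closure of {A, C} is {A, B, C, D, E, F, G, H}, the whole schema; {A, C} is a candidate key.
Closure of {A, D} is {A, B, C, D, E, F, G, H}, the whole schema; {A, D} is a candidate key.
These are minimal and exhaustive — every other superkey contains one of them.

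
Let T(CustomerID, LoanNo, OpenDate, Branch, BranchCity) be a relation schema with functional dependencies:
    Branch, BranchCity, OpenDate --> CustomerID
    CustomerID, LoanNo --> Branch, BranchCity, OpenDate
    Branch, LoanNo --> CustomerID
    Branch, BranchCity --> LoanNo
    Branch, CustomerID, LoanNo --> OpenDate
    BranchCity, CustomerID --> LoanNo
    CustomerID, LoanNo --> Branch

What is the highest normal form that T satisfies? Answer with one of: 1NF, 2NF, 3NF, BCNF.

Candidate keys: {Branch, BranchCity}, {Branch, LoanNo}, {BranchCity, CustomerID}, {CustomerID, LoanNo}. Prime attributes: {Branch, BranchCity, CustomerID, LoanNo}.
The left-hand side of every FD is a superkey, so BCNF is satisfied.

BCNF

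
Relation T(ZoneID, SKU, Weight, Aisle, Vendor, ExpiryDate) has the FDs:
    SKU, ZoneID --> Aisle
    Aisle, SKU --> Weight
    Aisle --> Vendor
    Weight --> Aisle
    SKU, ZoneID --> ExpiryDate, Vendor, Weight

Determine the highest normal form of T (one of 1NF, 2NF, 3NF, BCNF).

Candidate key: {SKU, ZoneID}. Prime attributes: {SKU, ZoneID}.
Aisle, SKU --> Weight breaks BCNF: {Aisle, SKU}⁺ = {Aisle, SKU, Vendor, Weight}, so {Aisle, SKU} is not a superkey.
Because {Weight} is non-prime and the left side of Aisle, SKU --> Weight is not a superkey, the relation is not in 3NF.
Checking every proper subset of each key, none determines a non-prime attribute — 2NF is satisfied.

2NF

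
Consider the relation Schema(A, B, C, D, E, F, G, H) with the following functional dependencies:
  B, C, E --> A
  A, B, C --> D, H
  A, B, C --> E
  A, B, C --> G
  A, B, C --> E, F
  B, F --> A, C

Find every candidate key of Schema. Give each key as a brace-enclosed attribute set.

{A, B, C}, {B, C, E}, {B, F}

{B} never appears on the right of any FD, so every key must include it.
Closure of {B, F} is {A, B, C, D, E, F, G, H}, the whole schema; {B, F} is a candidate key.
Closure of {A, B, C} is {A, B, C, D, E, F, G, H}, the whole schema; {A, B, C} is a candidate key.
Closure of {B, C, E} is {A, B, C, D, E, F, G, H}, the whole schema; {B, C, E} is a candidate key.
These are minimal and exhaustive — every other superkey contains one of them.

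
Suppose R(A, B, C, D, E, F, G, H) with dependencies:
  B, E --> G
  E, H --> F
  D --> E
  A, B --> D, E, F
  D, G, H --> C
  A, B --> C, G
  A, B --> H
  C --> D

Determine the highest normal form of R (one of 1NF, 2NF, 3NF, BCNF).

Candidate key: {A, B}. Prime attributes: {A, B}.
For B, E --> G we have {B, E}⁺ = {B, E, G}; {B, E} is not a superkey, so BCNF fails.
Because {G} is non-prime and the left side of B, E --> G is not a superkey, the relation is not in 3NF.
No non-prime attribute depends on a proper subset of any candidate key, so 2NF holds.

2NF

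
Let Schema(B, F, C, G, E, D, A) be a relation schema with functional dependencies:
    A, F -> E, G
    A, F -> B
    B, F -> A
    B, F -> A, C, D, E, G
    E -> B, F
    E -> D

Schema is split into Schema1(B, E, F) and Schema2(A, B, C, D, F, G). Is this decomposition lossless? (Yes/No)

Schema1 ∩ Schema2 = {B, F}; its closure under F is {A, B, C, D, E, F, G}.
Schema1 is contained in that closure, so Schema1 ∩ Schema2 -> Schema1 holds and the join is lossless.

Yes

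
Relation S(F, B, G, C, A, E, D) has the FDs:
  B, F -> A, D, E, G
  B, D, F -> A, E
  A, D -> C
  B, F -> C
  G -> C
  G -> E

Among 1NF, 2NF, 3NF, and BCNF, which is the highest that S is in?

2NF

Candidate key: {B, F}. Prime attributes: {B, F}.
For A, D -> C we have {A, D}⁺ = {A, C, D}; {A, D} is not a superkey, so BCNF fails.
A, D -> C determines the non-prime attribute {C} from a non-superkey — 3NF is violated.
No proper subset of a key has a non-prime attribute in its closure, so there is no partial dependency; 2NF holds.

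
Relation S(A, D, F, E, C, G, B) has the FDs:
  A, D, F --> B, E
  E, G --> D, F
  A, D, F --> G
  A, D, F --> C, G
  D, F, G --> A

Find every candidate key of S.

{A, D, F}, {D, F, G}, {E, G}

{E, G}⁺ = {A, B, C, D, E, F, G}, which is every attribute, so {E, G} is a candidate key.
{A, D, F}⁺ = {A, B, C, D, E, F, G}, which is every attribute, so {A, D, F} is a candidate key.
{D, F, G}⁺ = {A, B, C, D, E, F, G}, which is every attribute, so {D, F, G} is a candidate key.
No proper subset of any of these is a key, and no other minimal superkey exists.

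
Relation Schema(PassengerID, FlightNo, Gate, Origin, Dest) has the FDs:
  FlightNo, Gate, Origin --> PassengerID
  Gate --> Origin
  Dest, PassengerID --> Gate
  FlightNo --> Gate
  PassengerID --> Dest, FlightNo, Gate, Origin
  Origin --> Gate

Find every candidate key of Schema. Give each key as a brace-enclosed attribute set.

{FlightNo}⁺ = {Dest, FlightNo, Gate, Origin, PassengerID}, which is every attribute, so {FlightNo} is a candidate key.
{PassengerID}⁺ = {Dest, FlightNo, Gate, Origin, PassengerID}, which is every attribute, so {PassengerID} is a candidate key.
These are minimal and exhaustive — every other superkey contains one of them.

{FlightNo}, {PassengerID}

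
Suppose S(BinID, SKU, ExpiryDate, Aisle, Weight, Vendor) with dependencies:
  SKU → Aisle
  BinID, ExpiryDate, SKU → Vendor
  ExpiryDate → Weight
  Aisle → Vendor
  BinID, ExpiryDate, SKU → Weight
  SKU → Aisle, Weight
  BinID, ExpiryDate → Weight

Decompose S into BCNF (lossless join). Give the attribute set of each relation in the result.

Candidate key of the original relation: {BinID, ExpiryDate, SKU}.
Within {Aisle, BinID, ExpiryDate, SKU, Vendor, Weight}: {SKU}⁺ ∩ {Aisle, BinID, ExpiryDate, SKU, Vendor, Weight} = {Aisle, SKU, Vendor, Weight}, not the whole set, so SKU → Aisle, Vendor, Weight violates BCNF; decompose into {Aisle, SKU, Vendor, Weight} and {BinID, ExpiryDate, SKU}.
Within {Aisle, SKU, Vendor, Weight}: {Aisle}⁺ ∩ {Aisle, SKU, Vendor, Weight} = {Aisle, Vendor}, not the whole set, so Aisle → Vendor violates BCNF; decompose into {Aisle, Vendor} and {Aisle, SKU, Weight}.
{Aisle, Vendor} has no BCNF violation.
{Aisle, SKU, Weight} has no BCNF violation.
{BinID, ExpiryDate, SKU} has no BCNF violation.

{Aisle, SKU, Weight}; {Aisle, Vendor}; {BinID, ExpiryDate, SKU}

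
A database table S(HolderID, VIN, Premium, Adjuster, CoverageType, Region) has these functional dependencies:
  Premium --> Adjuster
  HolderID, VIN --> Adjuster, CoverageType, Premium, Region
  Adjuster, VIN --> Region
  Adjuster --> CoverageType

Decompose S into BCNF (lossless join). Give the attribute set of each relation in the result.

Candidate key of the original relation: {HolderID, VIN}.
Within {Adjuster, CoverageType, HolderID, Premium, Region, VIN}: {Premium}⁺ ∩ {Adjuster, CoverageType, HolderID, Premium, Region, VIN} = {Adjuster, CoverageType, Premium}, not the whole set, so Premium --> Adjuster, CoverageType violates BCNF; decompose into {Adjuster, CoverageType, Premium} and {HolderID, Premium, Region, VIN}.
Within {Adjuster, CoverageType, Premium}: {Adjuster}⁺ ∩ {Adjuster, CoverageType, Premium} = {Adjuster, CoverageType}, not the whole set, so Adjuster --> CoverageType violates BCNF; decompose into {Adjuster, CoverageType} and {Adjuster, Premium}.
{Adjuster, CoverageType} is in BCNF.
{Adjuster, Premium} is in BCNF.
Within {HolderID, Premium, Region, VIN}: {Premium, VIN}⁺ ∩ {HolderID, Premium, Region, VIN} = {Premium, Region, VIN}, not the whole set, so Premium, VIN --> Region violates BCNF; decompose into {Premium, Region, VIN} and {HolderID, Premium, VIN}.
{Premium, Region, VIN} is in BCNF.
{HolderID, Premium, VIN} is in BCNF.

{Adjuster, CoverageType}; {Adjuster, Premium}; {HolderID, Premium, VIN}; {Premium, Region, VIN}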